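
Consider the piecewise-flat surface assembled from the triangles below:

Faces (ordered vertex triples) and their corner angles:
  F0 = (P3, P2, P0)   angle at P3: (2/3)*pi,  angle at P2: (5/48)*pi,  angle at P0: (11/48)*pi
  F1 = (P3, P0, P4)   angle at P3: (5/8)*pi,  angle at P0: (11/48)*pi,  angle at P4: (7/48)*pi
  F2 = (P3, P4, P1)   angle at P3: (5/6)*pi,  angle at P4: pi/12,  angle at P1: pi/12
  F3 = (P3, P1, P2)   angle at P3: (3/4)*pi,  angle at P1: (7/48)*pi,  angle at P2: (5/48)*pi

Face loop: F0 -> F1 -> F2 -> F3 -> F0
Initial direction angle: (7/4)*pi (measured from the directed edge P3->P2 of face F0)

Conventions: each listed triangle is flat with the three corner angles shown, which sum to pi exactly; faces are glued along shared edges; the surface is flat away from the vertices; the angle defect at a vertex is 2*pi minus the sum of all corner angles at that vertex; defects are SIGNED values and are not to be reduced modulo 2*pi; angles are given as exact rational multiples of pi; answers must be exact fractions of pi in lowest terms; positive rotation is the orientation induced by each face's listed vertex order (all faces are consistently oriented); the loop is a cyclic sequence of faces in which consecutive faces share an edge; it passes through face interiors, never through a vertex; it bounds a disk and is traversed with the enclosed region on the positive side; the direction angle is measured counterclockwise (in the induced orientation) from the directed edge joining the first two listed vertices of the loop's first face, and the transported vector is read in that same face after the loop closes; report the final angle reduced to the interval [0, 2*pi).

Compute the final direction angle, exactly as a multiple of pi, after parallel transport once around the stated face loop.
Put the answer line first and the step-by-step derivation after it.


Answer: final direction angle = (7/8)*pi

enclosed vertex P3: corner angles sum to (23/8)*pi, defect = 2*pi - (23/8)*pi = (-7/8)*pi
the rotation equals the total enclosed defect, so the final angle is initial + defects (mod 2*pi)
final angle = (7/4)*pi - (7/8)*pi = (7/8)*pi (mod 2*pi)


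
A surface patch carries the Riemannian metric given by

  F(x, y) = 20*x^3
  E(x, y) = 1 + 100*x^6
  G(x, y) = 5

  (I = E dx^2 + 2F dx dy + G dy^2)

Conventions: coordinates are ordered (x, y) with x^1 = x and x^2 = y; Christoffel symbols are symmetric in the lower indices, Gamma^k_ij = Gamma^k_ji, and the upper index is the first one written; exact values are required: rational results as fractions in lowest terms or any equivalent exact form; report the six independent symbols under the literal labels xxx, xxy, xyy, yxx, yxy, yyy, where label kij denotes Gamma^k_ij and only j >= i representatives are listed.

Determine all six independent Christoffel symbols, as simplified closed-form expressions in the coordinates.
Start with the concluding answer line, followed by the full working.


Answer: Gamma_xxx = 60*x^5/(20*x^6 + 1), Gamma_xxy = 0, Gamma_xyy = 0, Gamma_yxx = 12*x^2/(20*x^6 + 1), Gamma_yxy = 0, Gamma_yyy = 0

E = 1 + 100*x^6; F = 20*x^3; G = 5
Gamma^k_ij = (1/2) g^{kl} (d_i g_jl + d_j g_il - d_l g_ij), with g^inv = (1/(EG-F^2)) [[G, -F], [-F, E]]
first partials: E_x = 600*x^5, E_y = 0, F_x = 60*x^2, F_y = 0, G_x = 0, G_y = 0
D = EG - F^2 = 5 + 100*x^6
expanded: Gamma^x_xx = (G E_x - 2F F_x + F E_y)/(2D), Gamma^x_xy = (G E_y - F G_x)/(2D), Gamma^x_yy = (2G F_y - G G_x - F G_y)/(2D), Gamma^y_xx = (2E F_x - E E_y - F E_x)/(2D), Gamma^y_xy = (E G_x - F E_y)/(2D), Gamma^y_yy = (E G_y - 2F F_y + F G_x)/(2D); substitute and cancel common factors


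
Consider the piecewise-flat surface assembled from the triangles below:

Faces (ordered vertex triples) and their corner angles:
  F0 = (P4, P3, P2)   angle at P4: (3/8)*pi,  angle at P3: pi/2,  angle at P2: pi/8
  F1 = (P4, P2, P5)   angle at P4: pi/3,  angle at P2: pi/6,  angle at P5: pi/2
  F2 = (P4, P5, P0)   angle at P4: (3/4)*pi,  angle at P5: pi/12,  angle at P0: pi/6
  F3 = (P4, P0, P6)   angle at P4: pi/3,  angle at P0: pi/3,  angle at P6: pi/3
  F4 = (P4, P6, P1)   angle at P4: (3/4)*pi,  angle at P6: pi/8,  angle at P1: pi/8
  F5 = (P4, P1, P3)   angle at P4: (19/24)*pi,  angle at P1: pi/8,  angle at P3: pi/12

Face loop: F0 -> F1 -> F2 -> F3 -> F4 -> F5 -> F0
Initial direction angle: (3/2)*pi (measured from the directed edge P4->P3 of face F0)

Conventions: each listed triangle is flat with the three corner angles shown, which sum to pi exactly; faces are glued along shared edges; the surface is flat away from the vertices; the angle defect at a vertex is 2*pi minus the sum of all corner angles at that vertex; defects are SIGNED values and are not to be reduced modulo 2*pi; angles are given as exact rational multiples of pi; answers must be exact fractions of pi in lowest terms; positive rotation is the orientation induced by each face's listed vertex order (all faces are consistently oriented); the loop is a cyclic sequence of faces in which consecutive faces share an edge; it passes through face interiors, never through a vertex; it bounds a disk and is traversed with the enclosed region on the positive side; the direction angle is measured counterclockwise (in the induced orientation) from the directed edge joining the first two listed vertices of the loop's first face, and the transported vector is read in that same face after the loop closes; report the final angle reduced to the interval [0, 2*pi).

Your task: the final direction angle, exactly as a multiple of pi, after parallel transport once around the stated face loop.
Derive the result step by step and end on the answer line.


enclosed vertex P4: corner angles sum to (10/3)*pi, defect = 2*pi - (10/3)*pi = (-4/3)*pi
the final direction is the initial angle plus the enclosed defects, taken mod 2*pi in the induced orientation
final angle = (3/2)*pi - (4/3)*pi = pi/6 (mod 2*pi)

Answer: final direction angle = pi/6


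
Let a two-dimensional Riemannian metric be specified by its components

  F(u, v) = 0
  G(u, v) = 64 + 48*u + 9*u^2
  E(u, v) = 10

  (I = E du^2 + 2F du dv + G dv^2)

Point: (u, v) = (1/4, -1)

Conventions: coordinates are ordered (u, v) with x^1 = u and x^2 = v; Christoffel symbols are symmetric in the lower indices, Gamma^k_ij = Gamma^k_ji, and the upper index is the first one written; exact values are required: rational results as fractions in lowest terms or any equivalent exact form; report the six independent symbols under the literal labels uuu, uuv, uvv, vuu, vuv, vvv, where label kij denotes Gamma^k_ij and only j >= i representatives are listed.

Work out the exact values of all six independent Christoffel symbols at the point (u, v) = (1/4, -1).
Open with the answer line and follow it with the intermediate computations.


Answer: Gamma_uuu = 0, Gamma_uuv = 0, Gamma_uvv = -21/8, Gamma_vuu = 0, Gamma_vuv = 12/35, Gamma_vvv = 0

E = 10, F = 0, G = 1225/16 at the point
E_u = 0, E_v = 0, F_u = 0, F_v = 0, G_u = 105/2, G_v = 0
EG - F^2 = 6125/8;  g^inv = (8/6125) * [[1225/16, 0], [0, 10]]
first-kind symbols [ij,l] = (1/2)(d_i g_jl + d_j g_il - d_l g_ij): [uu,u] = E_u/2 = 0, [uu,v] = F_u - E_v/2 = 0, [uv,u] = E_v/2 = 0, [uv,v] = G_u/2 = 105/4, [vv,u] = F_v - G_u/2 = -105/4, [vv,v] = G_v/2 = 0
Gamma^u_ij = (G*[ij,u] - F*[ij,v])/(EG - F^2), Gamma^v_ij = (E*[ij,v] - F*[ij,u])/(EG - F^2)


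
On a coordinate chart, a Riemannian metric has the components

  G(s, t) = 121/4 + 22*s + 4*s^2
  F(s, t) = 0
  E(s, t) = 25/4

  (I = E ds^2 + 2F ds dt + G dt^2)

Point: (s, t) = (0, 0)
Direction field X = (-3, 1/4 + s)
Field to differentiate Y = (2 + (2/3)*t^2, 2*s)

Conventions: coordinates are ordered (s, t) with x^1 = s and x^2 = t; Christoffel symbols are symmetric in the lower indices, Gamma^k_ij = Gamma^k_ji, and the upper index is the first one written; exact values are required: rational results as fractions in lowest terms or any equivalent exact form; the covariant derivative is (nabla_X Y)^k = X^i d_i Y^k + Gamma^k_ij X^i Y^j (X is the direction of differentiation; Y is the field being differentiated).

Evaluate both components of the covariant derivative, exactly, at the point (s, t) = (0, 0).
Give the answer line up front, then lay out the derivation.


Answer: (nabla_X Y)^s = 0, (nabla_X Y)^t = -64/11

E = 25/4, F = 0, G = 121/4 at the point
E_s = 0, E_t = 0, F_s = 0, F_t = 0, G_s = 22, G_t = 0
EG - F^2 = 3025/16;  g^inv = (16/3025) * [[121/4, 0], [0, 25/4]]
first-kind symbols [ij,l] = (1/2)(d_i g_jl + d_j g_il - d_l g_ij): [ss,s] = E_s/2 = 0, [ss,t] = F_s - E_t/2 = 0, [st,s] = E_t/2 = 0, [st,t] = G_s/2 = 11, [tt,s] = F_t - G_s/2 = -11, [tt,t] = G_t/2 = 0
Gamma^s_ij = (G*[ij,s] - F*[ij,t])/(EG - F^2), Gamma^t_ij = (E*[ij,t] - F*[ij,s])/(EG - F^2)
Gamma_sss = 0, Gamma_sst = 0, Gamma_stt = -44/25, Gamma_tss = 0, Gamma_tst = 4/11, Gamma_ttt = 0
X = (-3, 1/4), Y = (2, 0) at the point


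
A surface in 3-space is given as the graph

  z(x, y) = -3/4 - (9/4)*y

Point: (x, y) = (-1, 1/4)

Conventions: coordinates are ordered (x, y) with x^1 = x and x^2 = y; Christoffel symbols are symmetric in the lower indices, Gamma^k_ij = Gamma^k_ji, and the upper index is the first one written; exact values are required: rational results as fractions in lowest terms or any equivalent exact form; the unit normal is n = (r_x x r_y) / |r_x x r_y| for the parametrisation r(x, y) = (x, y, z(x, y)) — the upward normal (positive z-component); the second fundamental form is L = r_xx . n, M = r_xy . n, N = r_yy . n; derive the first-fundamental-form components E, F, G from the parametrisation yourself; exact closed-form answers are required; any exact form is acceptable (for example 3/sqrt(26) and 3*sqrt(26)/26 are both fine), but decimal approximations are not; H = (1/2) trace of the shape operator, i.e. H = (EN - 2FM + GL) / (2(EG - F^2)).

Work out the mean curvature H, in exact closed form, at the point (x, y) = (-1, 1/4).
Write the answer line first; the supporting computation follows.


Answer: H = 0

z_x = 0, z_y = -9/4, z_xx = 0, z_xy = 0, z_yy = 0
E = 1, F = 0, G = 97/16; answer radicand W^2 = 97/16
unnormalised second-form numerators: l = 0, m = 0, n = 0; L = l/sqrt(97/16), and similarly M = m/sqrt(W^2), N = n/sqrt(W^2)
H = (E*n - 2*F*m + G*l) / (2*(EG - F^2)*sqrt(W^2)); E*n - 2*F*m + G*l = 0, EG - F^2 = 97/16, so H = (0)/sqrt(97/16)


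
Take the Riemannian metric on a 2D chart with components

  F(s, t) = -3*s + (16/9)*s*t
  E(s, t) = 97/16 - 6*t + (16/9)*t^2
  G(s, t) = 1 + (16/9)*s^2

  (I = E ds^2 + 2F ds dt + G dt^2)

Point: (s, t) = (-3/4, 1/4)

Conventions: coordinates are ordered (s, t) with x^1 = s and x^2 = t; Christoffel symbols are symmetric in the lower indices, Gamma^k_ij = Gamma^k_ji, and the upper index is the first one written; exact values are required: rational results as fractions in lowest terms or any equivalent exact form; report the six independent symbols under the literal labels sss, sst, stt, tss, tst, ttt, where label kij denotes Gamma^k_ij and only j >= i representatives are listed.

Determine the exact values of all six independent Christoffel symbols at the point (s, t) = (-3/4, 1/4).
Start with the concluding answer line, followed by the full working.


Answer: Gamma_sss = 0, Gamma_sst = -368/817, Gamma_stt = 0, Gamma_tss = 0, Gamma_tst = -192/817, Gamma_ttt = 0

E = 673/144, F = 23/12, G = 2 at the point
E_s = 0, E_t = -46/9, F_s = -23/9, F_t = -4/3, G_s = -8/3, G_t = 0
EG - F^2 = 817/144;  g^inv = (144/817) * [[2, -23/12], [-23/12, 673/144]]
first-kind symbols [ij,l] = (1/2)(d_i g_jl + d_j g_il - d_l g_ij): [ss,s] = E_s/2 = 0, [ss,t] = F_s - E_t/2 = 0, [st,s] = E_t/2 = -23/9, [st,t] = G_s/2 = -4/3, [tt,s] = F_t - G_s/2 = 0, [tt,t] = G_t/2 = 0
Gamma^s_ij = (G*[ij,s] - F*[ij,t])/(EG - F^2), Gamma^t_ij = (E*[ij,t] - F*[ij,s])/(EG - F^2)


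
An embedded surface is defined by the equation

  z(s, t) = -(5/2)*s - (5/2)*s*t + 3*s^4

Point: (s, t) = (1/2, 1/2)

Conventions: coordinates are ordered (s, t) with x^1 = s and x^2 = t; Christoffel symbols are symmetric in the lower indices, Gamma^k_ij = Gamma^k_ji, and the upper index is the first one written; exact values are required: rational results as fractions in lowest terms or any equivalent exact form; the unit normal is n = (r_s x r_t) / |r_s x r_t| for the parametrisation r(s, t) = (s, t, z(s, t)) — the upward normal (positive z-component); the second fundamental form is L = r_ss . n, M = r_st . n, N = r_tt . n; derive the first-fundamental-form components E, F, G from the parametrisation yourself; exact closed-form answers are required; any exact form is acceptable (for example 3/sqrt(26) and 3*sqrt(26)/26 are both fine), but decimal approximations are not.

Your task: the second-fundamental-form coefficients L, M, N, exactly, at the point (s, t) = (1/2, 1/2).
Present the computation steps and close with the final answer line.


z_s = -9/4, z_t = -5/4, z_ss = 9, z_st = -5/2, z_tt = 0
E = 97/16, F = 45/16, G = 41/16; answer radicand W^2 = 61/8
unnormalised second-form numerators: l = 9, m = -5/2, n = 0; L = l/sqrt(61/8), and similarly M = m/sqrt(W^2), N = n/sqrt(W^2)

Answer: L = 18*sqrt(122)/61, M = -5*sqrt(122)/61, N = 0


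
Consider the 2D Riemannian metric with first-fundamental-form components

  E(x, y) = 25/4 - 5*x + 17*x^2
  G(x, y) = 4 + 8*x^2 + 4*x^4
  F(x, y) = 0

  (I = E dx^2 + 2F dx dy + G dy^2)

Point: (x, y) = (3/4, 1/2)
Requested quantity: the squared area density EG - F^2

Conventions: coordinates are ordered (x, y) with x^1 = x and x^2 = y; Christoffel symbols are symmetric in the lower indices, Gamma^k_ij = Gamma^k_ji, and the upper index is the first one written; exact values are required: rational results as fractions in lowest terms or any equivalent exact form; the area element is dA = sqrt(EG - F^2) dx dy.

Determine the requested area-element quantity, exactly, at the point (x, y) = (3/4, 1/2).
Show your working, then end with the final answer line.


E = 193/16, F = 0, G = 625/64; EG - F^2 = 120625/1024

Answer: EG - F^2 = 120625/1024


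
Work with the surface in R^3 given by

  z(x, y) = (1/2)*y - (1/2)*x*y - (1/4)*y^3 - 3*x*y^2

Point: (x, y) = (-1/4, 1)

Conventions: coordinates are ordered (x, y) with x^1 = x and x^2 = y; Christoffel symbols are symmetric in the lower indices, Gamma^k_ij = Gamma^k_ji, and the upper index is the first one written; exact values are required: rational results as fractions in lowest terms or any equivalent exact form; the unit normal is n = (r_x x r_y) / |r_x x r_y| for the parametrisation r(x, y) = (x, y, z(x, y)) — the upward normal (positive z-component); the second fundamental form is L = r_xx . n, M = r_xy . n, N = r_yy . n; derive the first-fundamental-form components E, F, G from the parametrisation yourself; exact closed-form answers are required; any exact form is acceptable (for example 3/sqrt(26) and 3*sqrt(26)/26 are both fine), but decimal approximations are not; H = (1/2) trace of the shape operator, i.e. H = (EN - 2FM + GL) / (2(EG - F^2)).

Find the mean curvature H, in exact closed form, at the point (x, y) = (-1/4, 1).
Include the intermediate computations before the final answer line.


z_x = -7/2, z_y = 11/8, z_xx = 0, z_xy = -13/2, z_yy = 0
E = 53/4, F = -77/16, G = 185/64; answer radicand W^2 = 969/64
unnormalised second-form numerators: l = 0, m = -13/2, n = 0; L = l/sqrt(969/64), and similarly M = m/sqrt(W^2), N = n/sqrt(W^2)
H = (E*n - 2*F*m + G*l) / (2*(EG - F^2)*sqrt(W^2)); E*n - 2*F*m + G*l = -1001/16, EG - F^2 = 969/64, so H = (-2002/969)/sqrt(969/64)

Answer: H = -16016*sqrt(969)/938961


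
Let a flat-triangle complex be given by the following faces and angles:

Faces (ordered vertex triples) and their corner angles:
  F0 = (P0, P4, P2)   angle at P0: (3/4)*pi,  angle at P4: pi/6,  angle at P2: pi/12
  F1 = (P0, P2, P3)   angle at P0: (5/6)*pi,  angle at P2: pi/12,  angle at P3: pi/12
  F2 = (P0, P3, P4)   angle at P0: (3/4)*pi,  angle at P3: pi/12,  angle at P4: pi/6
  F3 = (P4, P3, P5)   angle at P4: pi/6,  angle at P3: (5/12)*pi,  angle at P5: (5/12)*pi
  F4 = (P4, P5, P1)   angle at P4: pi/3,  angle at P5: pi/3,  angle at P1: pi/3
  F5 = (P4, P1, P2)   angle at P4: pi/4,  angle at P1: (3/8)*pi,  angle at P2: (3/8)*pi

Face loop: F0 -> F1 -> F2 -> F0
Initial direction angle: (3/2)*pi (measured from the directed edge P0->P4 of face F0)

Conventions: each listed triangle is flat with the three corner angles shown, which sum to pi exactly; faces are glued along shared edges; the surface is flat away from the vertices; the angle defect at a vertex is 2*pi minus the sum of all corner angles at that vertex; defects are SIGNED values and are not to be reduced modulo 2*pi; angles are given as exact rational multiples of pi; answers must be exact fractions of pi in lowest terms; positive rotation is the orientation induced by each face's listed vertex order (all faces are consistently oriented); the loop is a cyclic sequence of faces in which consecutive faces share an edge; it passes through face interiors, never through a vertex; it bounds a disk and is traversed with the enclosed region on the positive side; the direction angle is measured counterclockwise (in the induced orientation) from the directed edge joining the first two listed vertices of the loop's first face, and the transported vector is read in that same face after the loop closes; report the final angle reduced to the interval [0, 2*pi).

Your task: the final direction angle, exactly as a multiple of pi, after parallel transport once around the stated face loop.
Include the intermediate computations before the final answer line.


enclosed vertex P0: corner angles sum to (7/3)*pi, defect = 2*pi - (7/3)*pi = -pi/3
transport around the loop rotates by the sum of enclosed defects; add to the initial angle mod 2*pi
final angle = (3/2)*pi - pi/3 = (7/6)*pi (mod 2*pi)

Answer: final direction angle = (7/6)*pi


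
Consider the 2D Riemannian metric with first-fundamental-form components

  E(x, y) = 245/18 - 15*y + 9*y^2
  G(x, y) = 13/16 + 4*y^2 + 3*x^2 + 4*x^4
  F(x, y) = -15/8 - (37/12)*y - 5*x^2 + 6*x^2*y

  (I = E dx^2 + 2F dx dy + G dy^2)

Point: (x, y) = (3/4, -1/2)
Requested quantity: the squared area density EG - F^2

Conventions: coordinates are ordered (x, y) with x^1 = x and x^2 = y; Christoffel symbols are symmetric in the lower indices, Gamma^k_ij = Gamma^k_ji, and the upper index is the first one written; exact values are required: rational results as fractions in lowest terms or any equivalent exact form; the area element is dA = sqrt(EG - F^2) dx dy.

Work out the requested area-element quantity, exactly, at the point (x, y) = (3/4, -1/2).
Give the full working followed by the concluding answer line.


E = 841/36, F = -29/6, G = 305/64; EG - F^2 = 202681/2304

Answer: EG - F^2 = 202681/2304


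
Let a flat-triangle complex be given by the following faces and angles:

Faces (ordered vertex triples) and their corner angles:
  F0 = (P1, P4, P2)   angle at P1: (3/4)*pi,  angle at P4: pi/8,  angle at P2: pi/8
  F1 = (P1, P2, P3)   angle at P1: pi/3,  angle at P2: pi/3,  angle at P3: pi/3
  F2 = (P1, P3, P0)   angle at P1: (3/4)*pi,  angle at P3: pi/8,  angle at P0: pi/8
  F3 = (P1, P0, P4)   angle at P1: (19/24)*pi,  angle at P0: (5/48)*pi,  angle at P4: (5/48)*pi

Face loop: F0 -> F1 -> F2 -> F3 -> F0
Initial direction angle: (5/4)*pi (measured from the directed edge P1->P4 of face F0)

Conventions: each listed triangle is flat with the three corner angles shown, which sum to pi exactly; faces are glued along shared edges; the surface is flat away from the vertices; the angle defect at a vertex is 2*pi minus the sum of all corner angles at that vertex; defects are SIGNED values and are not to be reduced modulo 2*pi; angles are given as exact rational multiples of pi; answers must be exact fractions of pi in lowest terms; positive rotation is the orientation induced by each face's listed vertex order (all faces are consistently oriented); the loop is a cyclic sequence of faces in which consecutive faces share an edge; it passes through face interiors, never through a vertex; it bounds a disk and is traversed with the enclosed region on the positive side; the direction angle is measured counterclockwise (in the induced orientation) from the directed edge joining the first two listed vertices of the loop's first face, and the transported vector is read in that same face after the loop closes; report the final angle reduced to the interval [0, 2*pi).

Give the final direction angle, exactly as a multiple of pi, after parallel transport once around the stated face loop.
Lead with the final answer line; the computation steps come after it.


Answer: final direction angle = (5/8)*pi

enclosed vertex P1: corner angles sum to (21/8)*pi, defect = 2*pi - (21/8)*pi = (-5/8)*pi
holonomy = initial angle + sum of enclosed defects (mod 2*pi), positive in the induced orientation
final angle = (5/4)*pi - (5/8)*pi = (5/8)*pi (mod 2*pi)


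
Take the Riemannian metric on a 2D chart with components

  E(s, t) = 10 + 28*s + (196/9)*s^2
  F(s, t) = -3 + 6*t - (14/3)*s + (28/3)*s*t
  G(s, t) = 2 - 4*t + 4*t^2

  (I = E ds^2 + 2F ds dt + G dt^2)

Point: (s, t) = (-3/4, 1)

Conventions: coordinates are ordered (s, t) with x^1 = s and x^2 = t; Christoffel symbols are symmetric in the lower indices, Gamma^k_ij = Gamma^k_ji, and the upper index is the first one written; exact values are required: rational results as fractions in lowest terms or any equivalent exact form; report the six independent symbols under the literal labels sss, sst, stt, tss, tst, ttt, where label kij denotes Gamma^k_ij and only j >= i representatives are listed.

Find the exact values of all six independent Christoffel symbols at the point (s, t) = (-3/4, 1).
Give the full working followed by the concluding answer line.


E = 5/4, F = -1/2, G = 2 at the point
E_s = -14/3, E_t = 0, F_s = 14/3, F_t = -1, G_s = 0, G_t = 4
EG - F^2 = 9/4;  g^inv = (4/9) * [[2, 1/2], [1/2, 5/4]]
first-kind symbols [ij,l] = (1/2)(d_i g_jl + d_j g_il - d_l g_ij): [ss,s] = E_s/2 = -7/3, [ss,t] = F_s - E_t/2 = 14/3, [st,s] = E_t/2 = 0, [st,t] = G_s/2 = 0, [tt,s] = F_t - G_s/2 = -1, [tt,t] = G_t/2 = 2
Gamma^s_ij = (G*[ij,s] - F*[ij,t])/(EG - F^2), Gamma^t_ij = (E*[ij,t] - F*[ij,s])/(EG - F^2)

Answer: Gamma_sss = -28/27, Gamma_sst = 0, Gamma_stt = -4/9, Gamma_tss = 56/27, Gamma_tst = 0, Gamma_ttt = 8/9


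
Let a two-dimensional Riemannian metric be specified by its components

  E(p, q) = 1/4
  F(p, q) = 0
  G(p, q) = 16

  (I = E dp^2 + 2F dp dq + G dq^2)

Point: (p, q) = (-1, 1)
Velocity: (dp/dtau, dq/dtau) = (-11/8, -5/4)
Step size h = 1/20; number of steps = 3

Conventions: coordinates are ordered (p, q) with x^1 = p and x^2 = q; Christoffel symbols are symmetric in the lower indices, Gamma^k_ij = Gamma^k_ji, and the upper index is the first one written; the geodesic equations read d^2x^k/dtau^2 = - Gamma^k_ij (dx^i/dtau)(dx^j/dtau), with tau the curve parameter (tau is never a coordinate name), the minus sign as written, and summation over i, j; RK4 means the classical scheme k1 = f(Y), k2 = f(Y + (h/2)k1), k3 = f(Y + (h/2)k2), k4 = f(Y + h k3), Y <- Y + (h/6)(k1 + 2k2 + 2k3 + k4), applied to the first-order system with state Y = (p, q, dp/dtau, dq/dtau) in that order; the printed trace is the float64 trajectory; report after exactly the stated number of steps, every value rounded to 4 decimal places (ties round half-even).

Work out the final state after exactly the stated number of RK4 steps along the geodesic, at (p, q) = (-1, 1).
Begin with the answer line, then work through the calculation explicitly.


Answer: p = -1.2063, q = 0.8125, dp/dtau = -1.3750, dq/dtau = -1.2500

f(Y) = (dp/dtau, dq/dtau, -Gamma^p_ij Y'^i Y'^j, -Gamma^q_ij Y'^i Y'^j) with the Gammas evaluated at the stage position; h = 0.050000; intermediate values shown to 6 dp
step 0: p = -1.0000, q = 1.0000, dp/dtau = -1.3750, dq/dtau = -1.2500
step 1:
  k1: at (p, q) = (-1.000000, 1.000000), (dp/dtau, dq/dtau) = (-1.375000, -1.250000); Gamma_ppp = 0.000000, Gamma_ppq = 0.000000, Gamma_pqq = 0.000000, Gamma_qpp = 0.000000, Gamma_qpq = 0.000000, Gamma_qqq = 0.000000; k1 = (-1.375000, -1.250000, 0.000000, 0.000000)
  k2: at (p, q) = (-1.034375, 0.968750), (dp/dtau, dq/dtau) = (-1.375000, -1.250000); Gamma_ppp = 0.000000, Gamma_ppq = 0.000000, Gamma_pqq = 0.000000, Gamma_qpp = 0.000000, Gamma_qpq = 0.000000, Gamma_qqq = 0.000000; k2 = (-1.375000, -1.250000, 0.000000, 0.000000)
  k3: at (p, q) = (-1.034375, 0.968750), (dp/dtau, dq/dtau) = (-1.375000, -1.250000); Gamma_ppp = 0.000000, Gamma_ppq = 0.000000, Gamma_pqq = 0.000000, Gamma_qpp = 0.000000, Gamma_qpq = 0.000000, Gamma_qqq = 0.000000; k3 = (-1.375000, -1.250000, 0.000000, 0.000000)
  k4: at (p, q) = (-1.068750, 0.937500), (dp/dtau, dq/dtau) = (-1.375000, -1.250000); Gamma_ppp = 0.000000, Gamma_ppq = 0.000000, Gamma_pqq = 0.000000, Gamma_qpp = 0.000000, Gamma_qpq = 0.000000, Gamma_qqq = 0.000000; k4 = (-1.375000, -1.250000, 0.000000, 0.000000)
  Y <- Y + (h/6)(k1 + 2k2 + 2k3 + k4): p = -1.0688, q = 0.9375, dp/dtau = -1.3750, dq/dtau = -1.2500
step 2:
  k1: at (p, q) = (-1.068750, 0.937500), (dp/dtau, dq/dtau) = (-1.375000, -1.250000); Gamma_ppp = 0.000000, Gamma_ppq = 0.000000, Gamma_pqq = 0.000000, Gamma_qpp = 0.000000, Gamma_qpq = 0.000000, Gamma_qqq = 0.000000; k1 = (-1.375000, -1.250000, 0.000000, 0.000000)
  k2: at (p, q) = (-1.103125, 0.906250), (dp/dtau, dq/dtau) = (-1.375000, -1.250000); Gamma_ppp = 0.000000, Gamma_ppq = 0.000000, Gamma_pqq = 0.000000, Gamma_qpp = 0.000000, Gamma_qpq = 0.000000, Gamma_qqq = 0.000000; k2 = (-1.375000, -1.250000, 0.000000, 0.000000)
  k3: at (p, q) = (-1.103125, 0.906250), (dp/dtau, dq/dtau) = (-1.375000, -1.250000); Gamma_ppp = 0.000000, Gamma_ppq = 0.000000, Gamma_pqq = 0.000000, Gamma_qpp = 0.000000, Gamma_qpq = 0.000000, Gamma_qqq = 0.000000; k3 = (-1.375000, -1.250000, 0.000000, 0.000000)
  k4: at (p, q) = (-1.137500, 0.875000), (dp/dtau, dq/dtau) = (-1.375000, -1.250000); Gamma_ppp = 0.000000, Gamma_ppq = 0.000000, Gamma_pqq = 0.000000, Gamma_qpp = 0.000000, Gamma_qpq = 0.000000, Gamma_qqq = 0.000000; k4 = (-1.375000, -1.250000, 0.000000, 0.000000)
  Y <- Y + (h/6)(k1 + 2k2 + 2k3 + k4): p = -1.1375, q = 0.8750, dp/dtau = -1.3750, dq/dtau = -1.2500
step 3:
  k1: at (p, q) = (-1.137500, 0.875000), (dp/dtau, dq/dtau) = (-1.375000, -1.250000); Gamma_ppp = 0.000000, Gamma_ppq = 0.000000, Gamma_pqq = 0.000000, Gamma_qpp = 0.000000, Gamma_qpq = 0.000000, Gamma_qqq = 0.000000; k1 = (-1.375000, -1.250000, 0.000000, 0.000000)
  k2: at (p, q) = (-1.171875, 0.843750), (dp/dtau, dq/dtau) = (-1.375000, -1.250000); Gamma_ppp = 0.000000, Gamma_ppq = 0.000000, Gamma_pqq = 0.000000, Gamma_qpp = 0.000000, Gamma_qpq = 0.000000, Gamma_qqq = 0.000000; k2 = (-1.375000, -1.250000, 0.000000, 0.000000)
  k3: at (p, q) = (-1.171875, 0.843750), (dp/dtau, dq/dtau) = (-1.375000, -1.250000); Gamma_ppp = 0.000000, Gamma_ppq = 0.000000, Gamma_pqq = 0.000000, Gamma_qpp = 0.000000, Gamma_qpq = 0.000000, Gamma_qqq = 0.000000; k3 = (-1.375000, -1.250000, 0.000000, 0.000000)
  k4: at (p, q) = (-1.206250, 0.812500), (dp/dtau, dq/dtau) = (-1.375000, -1.250000); Gamma_ppp = 0.000000, Gamma_ppq = 0.000000, Gamma_pqq = 0.000000, Gamma_qpp = 0.000000, Gamma_qpq = 0.000000, Gamma_qqq = 0.000000; k4 = (-1.375000, -1.250000, 0.000000, 0.000000)
  Y <- Y + (h/6)(k1 + 2k2 + 2k3 + k4): p = -1.2063, q = 0.8125, dp/dtau = -1.3750, dq/dtau = -1.2500


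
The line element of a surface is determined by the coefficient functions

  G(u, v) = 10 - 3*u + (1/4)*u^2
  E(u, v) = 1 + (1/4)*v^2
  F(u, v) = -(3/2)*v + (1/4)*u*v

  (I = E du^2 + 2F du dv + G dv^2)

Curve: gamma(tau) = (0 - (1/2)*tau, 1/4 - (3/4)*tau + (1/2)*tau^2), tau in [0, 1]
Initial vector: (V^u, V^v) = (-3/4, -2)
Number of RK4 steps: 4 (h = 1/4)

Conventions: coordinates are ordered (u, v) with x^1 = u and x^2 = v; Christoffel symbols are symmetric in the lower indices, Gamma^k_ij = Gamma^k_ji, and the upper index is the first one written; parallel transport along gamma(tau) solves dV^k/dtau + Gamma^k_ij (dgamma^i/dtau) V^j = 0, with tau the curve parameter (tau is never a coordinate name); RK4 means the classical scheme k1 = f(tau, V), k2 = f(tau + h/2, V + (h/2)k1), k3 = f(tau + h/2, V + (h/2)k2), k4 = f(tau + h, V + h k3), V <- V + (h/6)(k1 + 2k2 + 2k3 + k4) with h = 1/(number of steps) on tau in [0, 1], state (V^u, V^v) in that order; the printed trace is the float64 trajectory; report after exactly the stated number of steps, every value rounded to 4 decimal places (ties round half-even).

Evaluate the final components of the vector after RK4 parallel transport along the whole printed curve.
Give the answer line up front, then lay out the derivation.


Answer: V^u = -0.7516, V^v = -1.8338

gamma'(tau) = (-1/2, -3/4 + tau); f(tau, V)^k = -Gamma^k_ij(gamma(tau)) gamma'^i(tau) V^j; h = 1/4; intermediate values shown to 6 dp
curve data and Christoffel symbols at the stage parameters:
  tau = 0.000000: gamma = (0.000000, 0.250000), gamma' = (-0.500000, -0.750000); Gamma_uuu = 0.000000, Gamma_uuv = 0.006240, Gamma_uvv = 0.000000, Gamma_vuu = 0.000000, Gamma_vuv = -0.149766, Gamma_vvv = 0.000000
  tau = 0.125000: gamma = (-0.062500, 0.164062), gamma' = (-0.500000, -0.625000); Gamma_uuu = 0.000000, Gamma_uuv = 0.004023, Gamma_uvv = 0.000000, Gamma_vuu = 0.000000, Gamma_vuv = -0.148661, Gamma_vvv = 0.000000
  tau = 0.250000: gamma = (-0.125000, 0.093750), gamma' = (-0.500000, -0.500000); Gamma_uuu = 0.000000, Gamma_uuv = 0.002258, Gamma_uvv = 0.000000, Gamma_vuu = 0.000000, Gamma_vuv = -0.147504, Gamma_vvv = 0.000000
  tau = 0.375000: gamma = (-0.187500, 0.039062), gamma' = (-0.500000, -0.375000); Gamma_uuu = 0.000000, Gamma_uuv = 0.000924, Gamma_uvv = 0.000000, Gamma_vuu = 0.000000, Gamma_vuv = -0.146323, Gamma_vvv = 0.000000
  tau = 0.500000: gamma = (-0.250000, 0.000000), gamma' = (-0.500000, -0.250000); Gamma_uuu = 0.000000, Gamma_uuv = 0.000000, Gamma_uvv = 0.000000, Gamma_vuu = 0.000000, Gamma_vuv = -0.145138, Gamma_vvv = 0.000000
  tau = 0.625000: gamma = (-0.312500, -0.023438), gamma' = (-0.500000, -0.125000); Gamma_uuu = 0.000000, Gamma_uuv = -0.000535, Gamma_uvv = 0.000000, Gamma_vuu = 0.000000, Gamma_vuv = -0.143963, Gamma_vvv = 0.000000
  tau = 0.750000: gamma = (-0.375000, -0.031250), gamma' = (-0.500000, 0.000000); Gamma_uuu = 0.000000, Gamma_uuv = -0.000700, Gamma_uvv = 0.000000, Gamma_vuu = 0.000000, Gamma_vuv = -0.142804, Gamma_vvv = 0.000000
  tau = 0.875000: gamma = (-0.437500, -0.023438), gamma' = (-0.500000, 0.125000); Gamma_uuu = 0.000000, Gamma_uuv = -0.000516, Gamma_uvv = 0.000000, Gamma_vuu = 0.000000, Gamma_vuv = -0.141664, Gamma_vvv = 0.000000
  tau = 1.000000: gamma = (-0.500000, 0.000000), gamma' = (-0.500000, 0.250000); Gamma_uuu = 0.000000, Gamma_uuv = 0.000000, Gamma_uvv = 0.000000, Gamma_vuu = 0.000000, Gamma_vuv = -0.140541, Gamma_vvv = 0.000000
step 0: V^u = -0.7500, V^v = -2.0000
step 1: k1 = (-0.009750, 0.234009), k2 = (-0.005853, 0.216284), k3 = (-0.005856, 0.216404), k4 = (-0.003045, 0.198935); V <- V + (h/6)(k1 + 2k2 + 2k3 + k4): V^u = -0.7515, V^v = -1.9459
step 2: k1 = (-0.003045, 0.198939), k2 = (-0.001148, 0.181802), k3 = (-0.001149, 0.181946), k4 = (0.000000, 0.165190); V <- V + (h/6)(k1 + 2k2 + 2k3 + k4): V^u = -0.7518, V^v = -1.9004
step 3: k1 = (0.000000, 0.165191), k2 = (0.000553, 0.148838), k3 = (0.000553, 0.148984), k4 = (0.000652, 0.133034); V <- V + (h/6)(k1 + 2k2 + 2k3 + k4): V^u = -0.7517, V^v = -1.8632
step 4: k1 = (0.000652, 0.133034), k2 = (0.000428, 0.117485), k3 = (0.000428, 0.117622), k4 = (0.000000, 0.102452); V <- V + (h/6)(k1 + 2k2 + 2k3 + k4): V^u = -0.7516, V^v = -1.8338


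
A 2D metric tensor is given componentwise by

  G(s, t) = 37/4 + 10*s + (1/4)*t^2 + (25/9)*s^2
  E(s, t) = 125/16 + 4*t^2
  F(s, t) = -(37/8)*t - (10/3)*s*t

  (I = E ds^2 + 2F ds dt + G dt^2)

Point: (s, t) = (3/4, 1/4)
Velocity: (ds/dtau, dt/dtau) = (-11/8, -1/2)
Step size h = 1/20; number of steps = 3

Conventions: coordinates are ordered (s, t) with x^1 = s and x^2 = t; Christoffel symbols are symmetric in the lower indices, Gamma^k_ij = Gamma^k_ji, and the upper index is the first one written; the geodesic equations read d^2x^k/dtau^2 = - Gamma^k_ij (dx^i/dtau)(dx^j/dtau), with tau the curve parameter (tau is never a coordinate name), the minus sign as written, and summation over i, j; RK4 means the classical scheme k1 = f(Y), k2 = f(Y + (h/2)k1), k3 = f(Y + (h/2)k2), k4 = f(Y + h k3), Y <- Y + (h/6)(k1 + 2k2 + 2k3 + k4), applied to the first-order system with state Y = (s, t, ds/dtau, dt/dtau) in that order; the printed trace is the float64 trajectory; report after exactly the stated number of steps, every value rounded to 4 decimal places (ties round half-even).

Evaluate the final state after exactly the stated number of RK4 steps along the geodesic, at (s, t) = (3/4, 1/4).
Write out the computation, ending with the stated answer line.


f(Y) = (ds/dtau, dt/dtau, -Gamma^s_ij Y'^i Y'^j, -Gamma^t_ij Y'^i Y'^j) with the Gammas evaluated at the stage position; h = 0.050000; intermediate values shown to 6 dp
step 0: s = 0.7500, t = 0.2500, ds/dtau = -1.3750, dt/dtau = -0.5000
step 1:
  k1: at (s, t) = (0.750000, 0.250000), (ds/dtau, dt/dtau) = (-1.375000, -0.500000); Gamma_sss = -0.022584, Gamma_sst = 0.214010, Gamma_stt = -1.800173, Gamma_tss = -0.102223, Gamma_tst = 0.407272, Gamma_ttt = -0.171543; k1 = (-1.375000, -0.500000, 0.198478, -0.323848)
  k2: at (s, t) = (0.715625, 0.237500), (ds/dtau, dt/dtau) = (-1.370038, -0.508096); Gamma_sss = -0.020617, Gamma_sst = 0.203235, Gamma_stt = -1.775104, Gamma_tss = -0.099535, Gamma_tst = 0.410596, Gamma_ttt = -0.162313; k2 = (-1.370038, -0.508096, 0.214014, -0.342911)
  k3: at (s, t) = (0.715749, 0.237298), (ds/dtau, dt/dtau) = (-1.369650, -0.508573); Gamma_sss = -0.020582, Gamma_sst = 0.203066, Gamma_stt = -1.775229, Gamma_tss = -0.099437, Gamma_tst = 0.410545, Gamma_ttt = -0.162180; k3 = (-1.369650, -0.508573, 0.214868, -0.343458)
  k4: at (s, t) = (0.681518, 0.224571), (ds/dtau, dt/dtau) = (-1.364257, -0.517173); Gamma_sss = -0.018646, Gamma_sst = 0.192098, Gamma_stt = -1.750206, Gamma_tss = -0.096484, Gamma_tst = 0.414017, Gamma_ttt = -0.152844; k4 = (-1.364257, -0.517173, 0.231756, -0.363767)
  Y <- Y + (h/6)(k1 + 2k2 + 2k3 + k4): s = 0.6815, t = 0.2246, ds/dtau = -1.3643, dt/dtau = -0.5172
step 2:
  k1: at (s, t) = (0.681511, 0.224579), (ds/dtau, dt/dtau) = (-1.364267, -0.517170); Gamma_sss = -0.018648, Gamma_sst = 0.192104, Gamma_stt = -1.750201, Gamma_tss = -0.096488, Gamma_tst = 0.414019, Gamma_ttt = -0.152849; k1 = (-1.364267, -0.517170, 0.231742, -0.363760)
  k2: at (s, t) = (0.647405, 0.211650), (ds/dtau, dt/dtau) = (-1.358473, -0.526264); Gamma_sss = -0.016754, Gamma_sst = 0.180962, Gamma_stt = -1.725202, Gamma_tss = -0.093266, Gamma_tst = 0.417654, Gamma_ttt = -0.143426; k2 = (-1.358473, -0.526264, 0.249975, -0.385333)
  k3: at (s, t) = (0.647550, 0.211422), (ds/dtau, dt/dtau) = (-1.358017, -0.526803); Gamma_sss = -0.016718, Gamma_sst = 0.180772, Gamma_stt = -1.725344, Gamma_tss = -0.093152, Gamma_tst = 0.417598, Gamma_ttt = -0.143278; k3 = (-1.358017, -0.526803, 0.251000, -0.385950)
  k4: at (s, t) = (0.613611, 0.198239), (ds/dtau, dt/dtau) = (-1.351717, -0.536467); Gamma_sss = -0.014869, Gamma_sst = 0.169414, Gamma_stt = -1.700403, Gamma_tss = -0.089614, Gamma_tst = 0.421395, Gamma_ttt = -0.133740; k4 = (-1.351717, -0.536467, 0.270836, -0.408923)
  Y <- Y + (h/6)(k1 + 2k2 + 2k3 + k4): s = 0.6136, t = 0.1982, ds/dtau = -1.3517, dt/dtau = -0.5365
step 3:
  k1: at (s, t) = (0.613603, 0.198248), (ds/dtau, dt/dtau) = (-1.351729, -0.536463); Gamma_sss = -0.014870, Gamma_sst = 0.169421, Gamma_stt = -1.700396, Gamma_tss = -0.089618, Gamma_tst = 0.421397, Gamma_ttt = -0.133746; k1 = (-1.351729, -0.536463, 0.270819, -0.408916)
  k2: at (s, t) = (0.579810, 0.184836), (ds/dtau, dt/dtau) = (-1.344958, -0.546686); Gamma_sss = -0.013077, Gamma_sst = 0.157871, Gamma_stt = -1.675489, Gamma_tss = -0.085758, Gamma_tst = 0.425374, Gamma_ttt = -0.124115; k2 = (-1.344958, -0.546686, 0.292245, -0.433308)
  k3: at (s, t) = (0.579979, 0.184581), (ds/dtau, dt/dtau) = (-1.344423, -0.547296); Gamma_sss = -0.013040, Gamma_sst = 0.157656, Gamma_stt = -1.675649, Gamma_tss = -0.085625, Gamma_tst = 0.425313, Gamma_ttt = -0.123949; k3 = (-1.344423, -0.547296, 0.293475, -0.433997)
  k4: at (s, t) = (0.546382, 0.170883), (ds/dtau, dt/dtau) = (-1.337055, -0.558163); Gamma_sss = -0.011306, Gamma_sst = 0.145866, Gamma_stt = -1.650812, Gamma_tss = -0.081387, Gamma_tst = 0.429469, Gamma_ttt = -0.114193; k4 = (-1.337055, -0.558163, 0.316799, -0.459948)
  Y <- Y + (h/6)(k1 + 2k2 + 2k3 + k4): s = 0.5464, t = 0.1709, ds/dtau = -1.3371, dt/dtau = -0.5582

Answer: s = 0.5464, t = 0.1709, ds/dtau = -1.3371, dt/dtau = -0.5582


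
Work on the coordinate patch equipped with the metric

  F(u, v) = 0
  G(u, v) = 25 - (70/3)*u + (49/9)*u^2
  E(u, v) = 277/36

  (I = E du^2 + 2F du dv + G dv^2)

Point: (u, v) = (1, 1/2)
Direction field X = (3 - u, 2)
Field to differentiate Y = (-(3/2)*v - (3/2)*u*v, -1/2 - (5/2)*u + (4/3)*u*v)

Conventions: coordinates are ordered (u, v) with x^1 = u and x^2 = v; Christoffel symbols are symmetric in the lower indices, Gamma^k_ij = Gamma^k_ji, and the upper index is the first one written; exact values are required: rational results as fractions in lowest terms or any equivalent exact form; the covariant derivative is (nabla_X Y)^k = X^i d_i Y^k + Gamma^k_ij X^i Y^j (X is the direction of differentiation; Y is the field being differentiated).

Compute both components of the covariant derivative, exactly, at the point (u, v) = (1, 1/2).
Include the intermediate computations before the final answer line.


E = 277/36, F = 0, G = 64/9 at the point
E_u = 0, E_v = 0, F_u = 0, F_v = 0, G_u = -112/9, G_v = 0
EG - F^2 = 4432/81;  g^inv = (81/4432) * [[64/9, 0], [0, 277/36]]
first-kind symbols [ij,l] = (1/2)(d_i g_jl + d_j g_il - d_l g_ij): [uu,u] = E_u/2 = 0, [uu,v] = F_u - E_v/2 = 0, [uv,u] = E_v/2 = 0, [uv,v] = G_u/2 = -56/9, [vv,u] = F_v - G_u/2 = 56/9, [vv,v] = G_v/2 = 0
Gamma^u_ij = (G*[ij,u] - F*[ij,v])/(EG - F^2), Gamma^v_ij = (E*[ij,v] - F*[ij,u])/(EG - F^2)
Gamma_uuu = 0, Gamma_uuv = 0, Gamma_uvv = 224/277, Gamma_vuu = 0, Gamma_vuv = -7/8, Gamma_vvv = 0
X = (2, 2), Y = (-3/2, -7/3) at the point

Answer: (nabla_X Y)^u = -18737/1662, (nabla_X Y)^v = 137/24


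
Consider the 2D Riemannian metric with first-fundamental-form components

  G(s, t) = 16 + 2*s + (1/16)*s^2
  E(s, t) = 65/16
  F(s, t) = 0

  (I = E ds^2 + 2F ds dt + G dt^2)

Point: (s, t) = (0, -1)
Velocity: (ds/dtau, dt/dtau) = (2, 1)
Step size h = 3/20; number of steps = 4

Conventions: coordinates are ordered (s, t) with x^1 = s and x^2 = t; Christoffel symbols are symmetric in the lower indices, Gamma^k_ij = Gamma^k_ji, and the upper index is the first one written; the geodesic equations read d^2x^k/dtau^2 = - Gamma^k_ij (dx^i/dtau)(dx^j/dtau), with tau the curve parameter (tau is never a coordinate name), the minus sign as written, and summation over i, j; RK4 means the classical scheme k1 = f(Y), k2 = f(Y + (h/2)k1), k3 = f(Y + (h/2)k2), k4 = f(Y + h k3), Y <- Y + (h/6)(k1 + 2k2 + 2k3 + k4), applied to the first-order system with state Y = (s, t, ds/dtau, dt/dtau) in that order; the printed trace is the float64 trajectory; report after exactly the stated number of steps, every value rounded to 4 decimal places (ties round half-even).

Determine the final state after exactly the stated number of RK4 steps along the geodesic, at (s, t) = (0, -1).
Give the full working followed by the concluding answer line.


f(Y) = (ds/dtau, dt/dtau, -Gamma^s_ij Y'^i Y'^j, -Gamma^t_ij Y'^i Y'^j) with the Gammas evaluated at the stage position; h = 0.150000; intermediate values shown to 6 dp
step 0: s = 0.0000, t = -1.0000, ds/dtau = 2.0000, dt/dtau = 1.0000
step 1:
  k1: at (s, t) = (0.000000, -1.000000), (ds/dtau, dt/dtau) = (2.000000, 1.000000); Gamma_sss = 0.000000, Gamma_sst = 0.000000, Gamma_stt = -0.246154, Gamma_tss = 0.000000, Gamma_tst = 0.062500, Gamma_ttt = 0.000000; k1 = (2.000000, 1.000000, 0.246154, -0.250000)
  k2: at (s, t) = (0.150000, -0.925000), (ds/dtau, dt/dtau) = (2.018462, 0.981250); Gamma_sss = 0.000000, Gamma_sst = 0.000000, Gamma_stt = -0.248462, Gamma_tss = 0.000000, Gamma_tst = 0.061920, Gamma_ttt = 0.000000; k2 = (2.018462, 0.981250, 0.239232, -0.245277)
  k3: at (s, t) = (0.151385, -0.926406), (ds/dtau, dt/dtau) = (2.017942, 0.981604); Gamma_sss = 0.000000, Gamma_sst = 0.000000, Gamma_stt = -0.248483, Gamma_tss = 0.000000, Gamma_tst = 0.061914, Gamma_ttt = 0.000000; k3 = (2.017942, 0.981604, 0.239425, -0.245282)
  k4: at (s, t) = (0.302691, -0.852759), (ds/dtau, dt/dtau) = (2.035914, 0.963208); Gamma_sss = 0.000000, Gamma_sst = 0.000000, Gamma_stt = -0.250811, Gamma_tss = 0.000000, Gamma_tst = 0.061340, Gamma_ttt = 0.000000; k4 = (2.035914, 0.963208, 0.232694, -0.240575)
  Y <- Y + (h/6)(k1 + 2k2 + 2k3 + k4): s = 0.3027, t = -0.8528, ds/dtau = 2.0359, dt/dtau = 0.9632
step 2:
  k1: at (s, t) = (0.302718, -0.852777), (ds/dtau, dt/dtau) = (2.035904, 0.963208); Gamma_sss = 0.000000, Gamma_sst = 0.000000, Gamma_stt = -0.250811, Gamma_tss = 0.000000, Gamma_tst = 0.061339, Gamma_ttt = 0.000000; k1 = (2.035904, 0.963208, 0.232695, -0.240573)
  k2: at (s, t) = (0.455411, -0.780537), (ds/dtau, dt/dtau) = (2.053356, 0.945165); Gamma_sss = 0.000000, Gamma_sst = 0.000000, Gamma_stt = -0.253160, Gamma_tss = 0.000000, Gamma_tst = 0.060770, Gamma_ttt = 0.000000; k2 = (2.053356, 0.945165, 0.226157, -0.235881)
  k3: at (s, t) = (0.456720, -0.781890), (ds/dtau, dt/dtau) = (2.052866, 0.945517); Gamma_sss = 0.000000, Gamma_sst = 0.000000, Gamma_stt = -0.253180, Gamma_tss = 0.000000, Gamma_tst = 0.060765, Gamma_ttt = 0.000000; k3 = (2.052866, 0.945517, 0.226344, -0.235894)
  k4: at (s, t) = (0.610648, -0.710950), (ds/dtau, dt/dtau) = (2.069856, 0.927824); Gamma_sss = 0.000000, Gamma_sst = 0.000000, Gamma_stt = -0.255548, Gamma_tss = 0.000000, Gamma_tst = 0.060202, Gamma_ttt = 0.000000; k4 = (2.069856, 0.927824, 0.219991, -0.231233)
  Y <- Y + (h/6)(k1 + 2k2 + 2k3 + k4): s = 0.6107, t = -0.7110, ds/dtau = 2.0698, dt/dtau = 0.9278
step 3:
  k1: at (s, t) = (0.610673, -0.710967), (ds/dtau, dt/dtau) = (2.069846, 0.927824); Gamma_sss = 0.000000, Gamma_sst = 0.000000, Gamma_stt = -0.255549, Gamma_tss = 0.000000, Gamma_tst = 0.060202, Gamma_ttt = 0.000000; k1 = (2.069846, 0.927824, 0.219991, -0.231231)
  k2: at (s, t) = (0.765912, -0.641380), (ds/dtau, dt/dtau) = (2.086346, 0.910481); Gamma_sss = 0.000000, Gamma_sst = 0.000000, Gamma_stt = -0.257937, Gamma_tss = 0.000000, Gamma_tst = 0.059645, Gamma_ttt = 0.000000; k2 = (2.086346, 0.910481, 0.213824, -0.226600)
  k3: at (s, t) = (0.767149, -0.642681), (ds/dtau, dt/dtau) = (2.085883, 0.910829); Gamma_sss = 0.000000, Gamma_sst = 0.000000, Gamma_stt = -0.257956, Gamma_tss = 0.000000, Gamma_tst = 0.059640, Gamma_ttt = 0.000000; k3 = (2.085883, 0.910829, 0.214003, -0.226620)
  k4: at (s, t) = (0.923556, -0.574343), (ds/dtau, dt/dtau) = (2.101947, 0.893831); Gamma_sss = 0.000000, Gamma_sst = 0.000000, Gamma_stt = -0.260362, Gamma_tss = 0.000000, Gamma_tst = 0.059089, Gamma_ttt = 0.000000; k4 = (2.101947, 0.893831, 0.208012, -0.222032)
  Y <- Y + (h/6)(k1 + 2k2 + 2k3 + k4): s = 0.9236, t = -0.5744, ds/dtau = 2.1019, dt/dtau = 0.8938
step 4:
  k1: at (s, t) = (0.923579, -0.574360), (ds/dtau, dt/dtau) = (2.101938, 0.893831); Gamma_sss = 0.000000, Gamma_sst = 0.000000, Gamma_stt = -0.260363, Gamma_tss = 0.000000, Gamma_tst = 0.059089, Gamma_ttt = 0.000000; k1 = (2.101938, 0.893831, 0.208013, -0.222031)
  k2: at (s, t) = (1.081225, -0.507323), (ds/dtau, dt/dtau) = (2.117539, 0.877179); Gamma_sss = 0.000000, Gamma_sst = 0.000000, Gamma_stt = -0.262788, Gamma_tss = 0.000000, Gamma_tst = 0.058544, Gamma_ttt = 0.000000; k2 = (2.117539, 0.877179, 0.202200, -0.217486)
  k3: at (s, t) = (1.082395, -0.508572), (ds/dtau, dt/dtau) = (2.117103, 0.877520); Gamma_sss = 0.000000, Gamma_sst = 0.000000, Gamma_stt = -0.262806, Gamma_tss = 0.000000, Gamma_tst = 0.058540, Gamma_ttt = 0.000000; k3 = (2.117103, 0.877520, 0.202371, -0.217510)
  k4: at (s, t) = (1.241145, -0.442732), (ds/dtau, dt/dtau) = (2.132293, 0.861205); Gamma_sss = 0.000000, Gamma_sst = 0.000000, Gamma_stt = -0.265248, Gamma_tss = 0.000000, Gamma_tst = 0.058001, Gamma_ttt = 0.000000; k4 = (2.132293, 0.861205, 0.196728, -0.213018)
  Y <- Y + (h/6)(k1 + 2k2 + 2k3 + k4): s = 1.2412, t = -0.4427, ds/dtau = 2.1323, dt/dtau = 0.8612

Answer: s = 1.2412, t = -0.4427, ds/dtau = 2.1323, dt/dtau = 0.8612
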